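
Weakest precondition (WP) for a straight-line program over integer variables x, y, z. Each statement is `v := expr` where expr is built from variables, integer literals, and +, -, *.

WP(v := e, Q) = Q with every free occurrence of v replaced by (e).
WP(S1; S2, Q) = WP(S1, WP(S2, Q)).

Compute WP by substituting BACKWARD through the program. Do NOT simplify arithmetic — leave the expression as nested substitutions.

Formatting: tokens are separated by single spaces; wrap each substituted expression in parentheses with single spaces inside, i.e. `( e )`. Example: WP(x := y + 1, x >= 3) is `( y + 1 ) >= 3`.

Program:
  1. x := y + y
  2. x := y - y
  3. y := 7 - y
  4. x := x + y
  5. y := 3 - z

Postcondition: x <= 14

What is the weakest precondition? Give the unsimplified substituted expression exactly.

post: x <= 14
stmt 5: y := 3 - z  -- replace 0 occurrence(s) of y with (3 - z)
  => x <= 14
stmt 4: x := x + y  -- replace 1 occurrence(s) of x with (x + y)
  => ( x + y ) <= 14
stmt 3: y := 7 - y  -- replace 1 occurrence(s) of y with (7 - y)
  => ( x + ( 7 - y ) ) <= 14
stmt 2: x := y - y  -- replace 1 occurrence(s) of x with (y - y)
  => ( ( y - y ) + ( 7 - y ) ) <= 14
stmt 1: x := y + y  -- replace 0 occurrence(s) of x with (y + y)
  => ( ( y - y ) + ( 7 - y ) ) <= 14

Answer: ( ( y - y ) + ( 7 - y ) ) <= 14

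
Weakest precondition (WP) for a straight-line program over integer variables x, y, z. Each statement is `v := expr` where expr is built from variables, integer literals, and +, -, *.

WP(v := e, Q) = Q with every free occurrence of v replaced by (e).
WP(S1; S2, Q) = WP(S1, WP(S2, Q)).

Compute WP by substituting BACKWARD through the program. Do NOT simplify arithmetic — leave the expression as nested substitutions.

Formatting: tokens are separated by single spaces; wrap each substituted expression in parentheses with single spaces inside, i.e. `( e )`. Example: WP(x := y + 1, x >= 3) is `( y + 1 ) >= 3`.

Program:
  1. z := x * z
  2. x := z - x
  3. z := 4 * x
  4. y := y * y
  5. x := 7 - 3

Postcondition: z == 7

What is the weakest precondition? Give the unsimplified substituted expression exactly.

post: z == 7
stmt 5: x := 7 - 3  -- replace 0 occurrence(s) of x with (7 - 3)
  => z == 7
stmt 4: y := y * y  -- replace 0 occurrence(s) of y with (y * y)
  => z == 7
stmt 3: z := 4 * x  -- replace 1 occurrence(s) of z with (4 * x)
  => ( 4 * x ) == 7
stmt 2: x := z - x  -- replace 1 occurrence(s) of x with (z - x)
  => ( 4 * ( z - x ) ) == 7
stmt 1: z := x * z  -- replace 1 occurrence(s) of z with (x * z)
  => ( 4 * ( ( x * z ) - x ) ) == 7

Answer: ( 4 * ( ( x * z ) - x ) ) == 7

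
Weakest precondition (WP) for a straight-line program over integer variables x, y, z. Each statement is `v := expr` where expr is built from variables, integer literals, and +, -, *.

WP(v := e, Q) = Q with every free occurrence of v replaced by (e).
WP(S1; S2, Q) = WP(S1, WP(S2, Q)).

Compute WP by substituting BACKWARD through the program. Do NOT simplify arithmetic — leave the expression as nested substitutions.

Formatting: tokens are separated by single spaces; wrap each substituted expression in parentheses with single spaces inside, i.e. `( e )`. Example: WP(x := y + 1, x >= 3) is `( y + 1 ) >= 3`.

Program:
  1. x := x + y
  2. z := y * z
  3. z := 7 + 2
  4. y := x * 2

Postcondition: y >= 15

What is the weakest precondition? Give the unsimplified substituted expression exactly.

Answer: ( ( x + y ) * 2 ) >= 15

Derivation:
post: y >= 15
stmt 4: y := x * 2  -- replace 1 occurrence(s) of y with (x * 2)
  => ( x * 2 ) >= 15
stmt 3: z := 7 + 2  -- replace 0 occurrence(s) of z with (7 + 2)
  => ( x * 2 ) >= 15
stmt 2: z := y * z  -- replace 0 occurrence(s) of z with (y * z)
  => ( x * 2 ) >= 15
stmt 1: x := x + y  -- replace 1 occurrence(s) of x with (x + y)
  => ( ( x + y ) * 2 ) >= 15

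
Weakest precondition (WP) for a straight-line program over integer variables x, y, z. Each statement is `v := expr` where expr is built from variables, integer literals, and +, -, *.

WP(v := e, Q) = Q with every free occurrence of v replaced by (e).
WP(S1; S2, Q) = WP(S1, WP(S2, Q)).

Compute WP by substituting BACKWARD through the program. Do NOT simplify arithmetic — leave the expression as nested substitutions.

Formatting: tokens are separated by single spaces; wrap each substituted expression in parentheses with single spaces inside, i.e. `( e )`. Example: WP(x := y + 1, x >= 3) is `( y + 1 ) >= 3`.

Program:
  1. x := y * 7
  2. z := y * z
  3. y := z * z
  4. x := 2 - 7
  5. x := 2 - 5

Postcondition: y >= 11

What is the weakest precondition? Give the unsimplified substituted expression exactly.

Answer: ( ( y * z ) * ( y * z ) ) >= 11

Derivation:
post: y >= 11
stmt 5: x := 2 - 5  -- replace 0 occurrence(s) of x with (2 - 5)
  => y >= 11
stmt 4: x := 2 - 7  -- replace 0 occurrence(s) of x with (2 - 7)
  => y >= 11
stmt 3: y := z * z  -- replace 1 occurrence(s) of y with (z * z)
  => ( z * z ) >= 11
stmt 2: z := y * z  -- replace 2 occurrence(s) of z with (y * z)
  => ( ( y * z ) * ( y * z ) ) >= 11
stmt 1: x := y * 7  -- replace 0 occurrence(s) of x with (y * 7)
  => ( ( y * z ) * ( y * z ) ) >= 11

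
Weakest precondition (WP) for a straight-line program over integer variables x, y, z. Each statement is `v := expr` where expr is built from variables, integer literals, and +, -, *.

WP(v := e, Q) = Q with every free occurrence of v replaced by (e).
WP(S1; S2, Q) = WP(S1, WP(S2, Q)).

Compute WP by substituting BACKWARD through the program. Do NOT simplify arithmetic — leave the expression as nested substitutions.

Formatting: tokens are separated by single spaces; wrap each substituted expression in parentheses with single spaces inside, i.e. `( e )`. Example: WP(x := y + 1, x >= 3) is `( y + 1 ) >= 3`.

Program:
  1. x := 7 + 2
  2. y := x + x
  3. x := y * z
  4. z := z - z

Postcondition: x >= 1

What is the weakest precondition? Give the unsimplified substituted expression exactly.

post: x >= 1
stmt 4: z := z - z  -- replace 0 occurrence(s) of z with (z - z)
  => x >= 1
stmt 3: x := y * z  -- replace 1 occurrence(s) of x with (y * z)
  => ( y * z ) >= 1
stmt 2: y := x + x  -- replace 1 occurrence(s) of y with (x + x)
  => ( ( x + x ) * z ) >= 1
stmt 1: x := 7 + 2  -- replace 2 occurrence(s) of x with (7 + 2)
  => ( ( ( 7 + 2 ) + ( 7 + 2 ) ) * z ) >= 1

Answer: ( ( ( 7 + 2 ) + ( 7 + 2 ) ) * z ) >= 1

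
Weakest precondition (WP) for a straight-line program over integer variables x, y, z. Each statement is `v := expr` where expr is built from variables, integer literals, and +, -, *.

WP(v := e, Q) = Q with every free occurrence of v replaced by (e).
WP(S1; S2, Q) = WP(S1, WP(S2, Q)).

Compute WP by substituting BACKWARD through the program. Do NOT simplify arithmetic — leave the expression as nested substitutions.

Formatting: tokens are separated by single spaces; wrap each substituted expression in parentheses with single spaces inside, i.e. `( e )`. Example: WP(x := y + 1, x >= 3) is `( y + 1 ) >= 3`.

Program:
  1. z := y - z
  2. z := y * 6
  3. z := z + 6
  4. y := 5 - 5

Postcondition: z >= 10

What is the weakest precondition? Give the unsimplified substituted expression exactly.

Answer: ( ( y * 6 ) + 6 ) >= 10

Derivation:
post: z >= 10
stmt 4: y := 5 - 5  -- replace 0 occurrence(s) of y with (5 - 5)
  => z >= 10
stmt 3: z := z + 6  -- replace 1 occurrence(s) of z with (z + 6)
  => ( z + 6 ) >= 10
stmt 2: z := y * 6  -- replace 1 occurrence(s) of z with (y * 6)
  => ( ( y * 6 ) + 6 ) >= 10
stmt 1: z := y - z  -- replace 0 occurrence(s) of z with (y - z)
  => ( ( y * 6 ) + 6 ) >= 10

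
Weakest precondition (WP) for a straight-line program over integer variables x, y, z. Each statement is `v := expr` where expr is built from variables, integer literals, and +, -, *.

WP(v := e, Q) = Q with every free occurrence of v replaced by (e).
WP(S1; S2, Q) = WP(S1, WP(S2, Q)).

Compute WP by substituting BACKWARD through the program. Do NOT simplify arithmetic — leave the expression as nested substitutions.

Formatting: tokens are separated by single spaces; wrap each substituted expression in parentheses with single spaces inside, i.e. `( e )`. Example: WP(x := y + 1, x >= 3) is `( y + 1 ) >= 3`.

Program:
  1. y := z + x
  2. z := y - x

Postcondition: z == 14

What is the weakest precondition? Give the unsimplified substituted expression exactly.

post: z == 14
stmt 2: z := y - x  -- replace 1 occurrence(s) of z with (y - x)
  => ( y - x ) == 14
stmt 1: y := z + x  -- replace 1 occurrence(s) of y with (z + x)
  => ( ( z + x ) - x ) == 14

Answer: ( ( z + x ) - x ) == 14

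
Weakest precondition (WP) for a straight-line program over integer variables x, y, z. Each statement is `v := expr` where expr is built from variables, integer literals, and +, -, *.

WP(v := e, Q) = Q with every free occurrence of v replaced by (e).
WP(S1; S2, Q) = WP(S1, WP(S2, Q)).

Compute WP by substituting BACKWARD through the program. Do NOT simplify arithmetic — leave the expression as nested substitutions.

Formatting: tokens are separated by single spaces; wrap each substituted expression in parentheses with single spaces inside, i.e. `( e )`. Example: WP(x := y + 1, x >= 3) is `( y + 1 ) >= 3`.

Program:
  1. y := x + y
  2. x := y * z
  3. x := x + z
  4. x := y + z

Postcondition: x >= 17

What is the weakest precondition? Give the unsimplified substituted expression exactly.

Answer: ( ( x + y ) + z ) >= 17

Derivation:
post: x >= 17
stmt 4: x := y + z  -- replace 1 occurrence(s) of x with (y + z)
  => ( y + z ) >= 17
stmt 3: x := x + z  -- replace 0 occurrence(s) of x with (x + z)
  => ( y + z ) >= 17
stmt 2: x := y * z  -- replace 0 occurrence(s) of x with (y * z)
  => ( y + z ) >= 17
stmt 1: y := x + y  -- replace 1 occurrence(s) of y with (x + y)
  => ( ( x + y ) + z ) >= 17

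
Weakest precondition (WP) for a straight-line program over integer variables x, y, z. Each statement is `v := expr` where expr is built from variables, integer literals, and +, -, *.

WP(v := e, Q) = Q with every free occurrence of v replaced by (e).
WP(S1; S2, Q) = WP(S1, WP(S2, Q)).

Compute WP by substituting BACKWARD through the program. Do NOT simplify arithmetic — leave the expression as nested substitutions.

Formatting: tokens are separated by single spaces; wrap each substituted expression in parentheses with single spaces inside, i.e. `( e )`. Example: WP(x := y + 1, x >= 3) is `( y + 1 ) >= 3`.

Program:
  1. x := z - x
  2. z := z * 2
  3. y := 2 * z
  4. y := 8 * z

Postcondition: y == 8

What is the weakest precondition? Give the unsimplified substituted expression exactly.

post: y == 8
stmt 4: y := 8 * z  -- replace 1 occurrence(s) of y with (8 * z)
  => ( 8 * z ) == 8
stmt 3: y := 2 * z  -- replace 0 occurrence(s) of y with (2 * z)
  => ( 8 * z ) == 8
stmt 2: z := z * 2  -- replace 1 occurrence(s) of z with (z * 2)
  => ( 8 * ( z * 2 ) ) == 8
stmt 1: x := z - x  -- replace 0 occurrence(s) of x with (z - x)
  => ( 8 * ( z * 2 ) ) == 8

Answer: ( 8 * ( z * 2 ) ) == 8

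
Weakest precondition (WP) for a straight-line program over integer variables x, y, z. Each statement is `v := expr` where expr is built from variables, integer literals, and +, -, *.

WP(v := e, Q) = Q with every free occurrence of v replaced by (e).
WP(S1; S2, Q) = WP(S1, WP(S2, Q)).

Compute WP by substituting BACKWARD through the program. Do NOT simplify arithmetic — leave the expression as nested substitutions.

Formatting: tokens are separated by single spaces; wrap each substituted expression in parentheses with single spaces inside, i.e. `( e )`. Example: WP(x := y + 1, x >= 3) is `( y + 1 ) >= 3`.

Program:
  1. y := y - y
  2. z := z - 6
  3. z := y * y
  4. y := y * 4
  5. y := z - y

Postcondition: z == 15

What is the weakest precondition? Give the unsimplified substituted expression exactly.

post: z == 15
stmt 5: y := z - y  -- replace 0 occurrence(s) of y with (z - y)
  => z == 15
stmt 4: y := y * 4  -- replace 0 occurrence(s) of y with (y * 4)
  => z == 15
stmt 3: z := y * y  -- replace 1 occurrence(s) of z with (y * y)
  => ( y * y ) == 15
stmt 2: z := z - 6  -- replace 0 occurrence(s) of z with (z - 6)
  => ( y * y ) == 15
stmt 1: y := y - y  -- replace 2 occurrence(s) of y with (y - y)
  => ( ( y - y ) * ( y - y ) ) == 15

Answer: ( ( y - y ) * ( y - y ) ) == 15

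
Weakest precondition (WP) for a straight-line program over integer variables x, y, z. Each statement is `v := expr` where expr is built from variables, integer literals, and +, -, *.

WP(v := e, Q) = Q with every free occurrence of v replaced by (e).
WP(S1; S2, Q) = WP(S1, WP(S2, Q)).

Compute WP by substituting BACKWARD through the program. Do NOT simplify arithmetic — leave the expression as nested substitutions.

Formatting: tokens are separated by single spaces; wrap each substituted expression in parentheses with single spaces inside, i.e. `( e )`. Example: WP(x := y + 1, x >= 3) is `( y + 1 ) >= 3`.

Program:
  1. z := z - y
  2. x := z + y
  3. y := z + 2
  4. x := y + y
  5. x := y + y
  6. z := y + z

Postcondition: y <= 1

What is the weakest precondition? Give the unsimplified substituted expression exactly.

Answer: ( ( z - y ) + 2 ) <= 1

Derivation:
post: y <= 1
stmt 6: z := y + z  -- replace 0 occurrence(s) of z with (y + z)
  => y <= 1
stmt 5: x := y + y  -- replace 0 occurrence(s) of x with (y + y)
  => y <= 1
stmt 4: x := y + y  -- replace 0 occurrence(s) of x with (y + y)
  => y <= 1
stmt 3: y := z + 2  -- replace 1 occurrence(s) of y with (z + 2)
  => ( z + 2 ) <= 1
stmt 2: x := z + y  -- replace 0 occurrence(s) of x with (z + y)
  => ( z + 2 ) <= 1
stmt 1: z := z - y  -- replace 1 occurrence(s) of z with (z - y)
  => ( ( z - y ) + 2 ) <= 1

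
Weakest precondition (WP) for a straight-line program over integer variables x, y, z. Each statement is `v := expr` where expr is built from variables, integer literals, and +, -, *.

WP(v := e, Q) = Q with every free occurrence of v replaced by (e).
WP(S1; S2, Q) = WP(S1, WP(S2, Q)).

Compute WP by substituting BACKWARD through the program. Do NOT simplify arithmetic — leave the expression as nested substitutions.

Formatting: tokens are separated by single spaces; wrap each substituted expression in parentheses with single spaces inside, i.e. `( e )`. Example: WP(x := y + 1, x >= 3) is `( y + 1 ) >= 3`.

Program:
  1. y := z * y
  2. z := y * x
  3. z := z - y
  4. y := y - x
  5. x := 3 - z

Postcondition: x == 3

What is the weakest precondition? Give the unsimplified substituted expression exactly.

post: x == 3
stmt 5: x := 3 - z  -- replace 1 occurrence(s) of x with (3 - z)
  => ( 3 - z ) == 3
stmt 4: y := y - x  -- replace 0 occurrence(s) of y with (y - x)
  => ( 3 - z ) == 3
stmt 3: z := z - y  -- replace 1 occurrence(s) of z with (z - y)
  => ( 3 - ( z - y ) ) == 3
stmt 2: z := y * x  -- replace 1 occurrence(s) of z with (y * x)
  => ( 3 - ( ( y * x ) - y ) ) == 3
stmt 1: y := z * y  -- replace 2 occurrence(s) of y with (z * y)
  => ( 3 - ( ( ( z * y ) * x ) - ( z * y ) ) ) == 3

Answer: ( 3 - ( ( ( z * y ) * x ) - ( z * y ) ) ) == 3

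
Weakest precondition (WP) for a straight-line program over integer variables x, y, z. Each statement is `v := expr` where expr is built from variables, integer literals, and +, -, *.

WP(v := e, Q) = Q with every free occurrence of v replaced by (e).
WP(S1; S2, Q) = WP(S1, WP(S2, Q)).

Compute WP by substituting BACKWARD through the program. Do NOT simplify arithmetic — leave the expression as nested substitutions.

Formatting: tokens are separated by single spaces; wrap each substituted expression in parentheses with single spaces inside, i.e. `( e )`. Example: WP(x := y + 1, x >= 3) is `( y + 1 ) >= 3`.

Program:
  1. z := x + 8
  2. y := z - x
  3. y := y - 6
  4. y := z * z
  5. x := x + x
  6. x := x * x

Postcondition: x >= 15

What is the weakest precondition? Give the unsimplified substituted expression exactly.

Answer: ( ( x + x ) * ( x + x ) ) >= 15

Derivation:
post: x >= 15
stmt 6: x := x * x  -- replace 1 occurrence(s) of x with (x * x)
  => ( x * x ) >= 15
stmt 5: x := x + x  -- replace 2 occurrence(s) of x with (x + x)
  => ( ( x + x ) * ( x + x ) ) >= 15
stmt 4: y := z * z  -- replace 0 occurrence(s) of y with (z * z)
  => ( ( x + x ) * ( x + x ) ) >= 15
stmt 3: y := y - 6  -- replace 0 occurrence(s) of y with (y - 6)
  => ( ( x + x ) * ( x + x ) ) >= 15
stmt 2: y := z - x  -- replace 0 occurrence(s) of y with (z - x)
  => ( ( x + x ) * ( x + x ) ) >= 15
stmt 1: z := x + 8  -- replace 0 occurrence(s) of z with (x + 8)
  => ( ( x + x ) * ( x + x ) ) >= 15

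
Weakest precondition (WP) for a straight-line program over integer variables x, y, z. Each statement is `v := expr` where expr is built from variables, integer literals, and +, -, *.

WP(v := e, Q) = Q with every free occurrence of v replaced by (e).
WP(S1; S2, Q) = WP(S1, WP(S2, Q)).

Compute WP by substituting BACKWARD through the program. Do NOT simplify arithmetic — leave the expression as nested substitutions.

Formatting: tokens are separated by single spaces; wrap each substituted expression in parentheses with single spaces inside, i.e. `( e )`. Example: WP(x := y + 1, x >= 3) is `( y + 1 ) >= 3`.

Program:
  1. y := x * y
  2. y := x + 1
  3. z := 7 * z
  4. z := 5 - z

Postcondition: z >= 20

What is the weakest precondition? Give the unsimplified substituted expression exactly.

Answer: ( 5 - ( 7 * z ) ) >= 20

Derivation:
post: z >= 20
stmt 4: z := 5 - z  -- replace 1 occurrence(s) of z with (5 - z)
  => ( 5 - z ) >= 20
stmt 3: z := 7 * z  -- replace 1 occurrence(s) of z with (7 * z)
  => ( 5 - ( 7 * z ) ) >= 20
stmt 2: y := x + 1  -- replace 0 occurrence(s) of y with (x + 1)
  => ( 5 - ( 7 * z ) ) >= 20
stmt 1: y := x * y  -- replace 0 occurrence(s) of y with (x * y)
  => ( 5 - ( 7 * z ) ) >= 20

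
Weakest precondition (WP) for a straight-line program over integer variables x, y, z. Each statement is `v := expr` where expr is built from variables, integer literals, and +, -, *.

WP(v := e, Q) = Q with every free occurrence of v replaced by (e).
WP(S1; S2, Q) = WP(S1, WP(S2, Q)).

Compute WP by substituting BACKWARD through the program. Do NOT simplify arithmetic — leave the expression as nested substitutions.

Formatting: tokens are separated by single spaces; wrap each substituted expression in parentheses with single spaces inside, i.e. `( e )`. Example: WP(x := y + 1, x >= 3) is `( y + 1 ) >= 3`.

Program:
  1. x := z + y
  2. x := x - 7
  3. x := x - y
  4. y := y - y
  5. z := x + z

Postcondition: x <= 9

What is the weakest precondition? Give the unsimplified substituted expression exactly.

Answer: ( ( ( z + y ) - 7 ) - y ) <= 9

Derivation:
post: x <= 9
stmt 5: z := x + z  -- replace 0 occurrence(s) of z with (x + z)
  => x <= 9
stmt 4: y := y - y  -- replace 0 occurrence(s) of y with (y - y)
  => x <= 9
stmt 3: x := x - y  -- replace 1 occurrence(s) of x with (x - y)
  => ( x - y ) <= 9
stmt 2: x := x - 7  -- replace 1 occurrence(s) of x with (x - 7)
  => ( ( x - 7 ) - y ) <= 9
stmt 1: x := z + y  -- replace 1 occurrence(s) of x with (z + y)
  => ( ( ( z + y ) - 7 ) - y ) <= 9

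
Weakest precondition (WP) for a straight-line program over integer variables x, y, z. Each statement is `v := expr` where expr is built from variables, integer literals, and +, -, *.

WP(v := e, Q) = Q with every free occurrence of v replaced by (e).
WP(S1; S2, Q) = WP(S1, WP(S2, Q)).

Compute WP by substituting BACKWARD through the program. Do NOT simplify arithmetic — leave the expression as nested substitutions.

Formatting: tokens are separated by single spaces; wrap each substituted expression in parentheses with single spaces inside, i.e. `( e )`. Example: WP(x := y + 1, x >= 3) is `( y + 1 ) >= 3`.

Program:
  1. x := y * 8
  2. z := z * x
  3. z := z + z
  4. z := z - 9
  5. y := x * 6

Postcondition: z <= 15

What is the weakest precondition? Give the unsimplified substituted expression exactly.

Answer: ( ( ( z * ( y * 8 ) ) + ( z * ( y * 8 ) ) ) - 9 ) <= 15

Derivation:
post: z <= 15
stmt 5: y := x * 6  -- replace 0 occurrence(s) of y with (x * 6)
  => z <= 15
stmt 4: z := z - 9  -- replace 1 occurrence(s) of z with (z - 9)
  => ( z - 9 ) <= 15
stmt 3: z := z + z  -- replace 1 occurrence(s) of z with (z + z)
  => ( ( z + z ) - 9 ) <= 15
stmt 2: z := z * x  -- replace 2 occurrence(s) of z with (z * x)
  => ( ( ( z * x ) + ( z * x ) ) - 9 ) <= 15
stmt 1: x := y * 8  -- replace 2 occurrence(s) of x with (y * 8)
  => ( ( ( z * ( y * 8 ) ) + ( z * ( y * 8 ) ) ) - 9 ) <= 15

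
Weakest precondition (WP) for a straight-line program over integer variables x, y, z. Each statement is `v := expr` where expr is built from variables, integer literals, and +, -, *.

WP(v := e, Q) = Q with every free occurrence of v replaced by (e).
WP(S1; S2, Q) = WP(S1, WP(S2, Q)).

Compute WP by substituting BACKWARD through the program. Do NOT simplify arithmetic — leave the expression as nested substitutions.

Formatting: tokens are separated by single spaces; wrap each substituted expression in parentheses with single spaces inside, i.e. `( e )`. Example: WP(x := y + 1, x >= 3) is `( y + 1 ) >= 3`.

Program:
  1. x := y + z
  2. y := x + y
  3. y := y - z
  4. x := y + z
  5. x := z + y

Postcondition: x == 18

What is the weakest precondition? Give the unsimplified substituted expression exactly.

post: x == 18
stmt 5: x := z + y  -- replace 1 occurrence(s) of x with (z + y)
  => ( z + y ) == 18
stmt 4: x := y + z  -- replace 0 occurrence(s) of x with (y + z)
  => ( z + y ) == 18
stmt 3: y := y - z  -- replace 1 occurrence(s) of y with (y - z)
  => ( z + ( y - z ) ) == 18
stmt 2: y := x + y  -- replace 1 occurrence(s) of y with (x + y)
  => ( z + ( ( x + y ) - z ) ) == 18
stmt 1: x := y + z  -- replace 1 occurrence(s) of x with (y + z)
  => ( z + ( ( ( y + z ) + y ) - z ) ) == 18

Answer: ( z + ( ( ( y + z ) + y ) - z ) ) == 18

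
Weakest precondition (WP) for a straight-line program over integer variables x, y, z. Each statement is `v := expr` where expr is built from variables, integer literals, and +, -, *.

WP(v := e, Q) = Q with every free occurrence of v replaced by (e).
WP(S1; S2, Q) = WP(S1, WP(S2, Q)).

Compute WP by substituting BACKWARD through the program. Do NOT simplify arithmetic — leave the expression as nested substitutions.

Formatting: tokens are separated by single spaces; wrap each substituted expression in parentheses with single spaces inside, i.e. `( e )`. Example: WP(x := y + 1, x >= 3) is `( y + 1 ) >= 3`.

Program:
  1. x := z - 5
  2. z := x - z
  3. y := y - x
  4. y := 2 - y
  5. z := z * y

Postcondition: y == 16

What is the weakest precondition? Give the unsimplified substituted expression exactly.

post: y == 16
stmt 5: z := z * y  -- replace 0 occurrence(s) of z with (z * y)
  => y == 16
stmt 4: y := 2 - y  -- replace 1 occurrence(s) of y with (2 - y)
  => ( 2 - y ) == 16
stmt 3: y := y - x  -- replace 1 occurrence(s) of y with (y - x)
  => ( 2 - ( y - x ) ) == 16
stmt 2: z := x - z  -- replace 0 occurrence(s) of z with (x - z)
  => ( 2 - ( y - x ) ) == 16
stmt 1: x := z - 5  -- replace 1 occurrence(s) of x with (z - 5)
  => ( 2 - ( y - ( z - 5 ) ) ) == 16

Answer: ( 2 - ( y - ( z - 5 ) ) ) == 16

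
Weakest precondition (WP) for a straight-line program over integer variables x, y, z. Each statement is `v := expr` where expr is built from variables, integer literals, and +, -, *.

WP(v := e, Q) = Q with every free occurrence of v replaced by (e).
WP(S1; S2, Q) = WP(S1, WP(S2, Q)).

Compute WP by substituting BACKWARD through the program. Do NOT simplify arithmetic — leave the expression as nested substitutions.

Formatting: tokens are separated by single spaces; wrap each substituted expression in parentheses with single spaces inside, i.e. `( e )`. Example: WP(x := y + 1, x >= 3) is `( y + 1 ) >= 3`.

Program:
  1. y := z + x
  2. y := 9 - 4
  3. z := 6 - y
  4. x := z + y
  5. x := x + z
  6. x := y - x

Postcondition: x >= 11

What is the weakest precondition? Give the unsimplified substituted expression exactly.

post: x >= 11
stmt 6: x := y - x  -- replace 1 occurrence(s) of x with (y - x)
  => ( y - x ) >= 11
stmt 5: x := x + z  -- replace 1 occurrence(s) of x with (x + z)
  => ( y - ( x + z ) ) >= 11
stmt 4: x := z + y  -- replace 1 occurrence(s) of x with (z + y)
  => ( y - ( ( z + y ) + z ) ) >= 11
stmt 3: z := 6 - y  -- replace 2 occurrence(s) of z with (6 - y)
  => ( y - ( ( ( 6 - y ) + y ) + ( 6 - y ) ) ) >= 11
stmt 2: y := 9 - 4  -- replace 4 occurrence(s) of y with (9 - 4)
  => ( ( 9 - 4 ) - ( ( ( 6 - ( 9 - 4 ) ) + ( 9 - 4 ) ) + ( 6 - ( 9 - 4 ) ) ) ) >= 11
stmt 1: y := z + x  -- replace 0 occurrence(s) of y with (z + x)
  => ( ( 9 - 4 ) - ( ( ( 6 - ( 9 - 4 ) ) + ( 9 - 4 ) ) + ( 6 - ( 9 - 4 ) ) ) ) >= 11

Answer: ( ( 9 - 4 ) - ( ( ( 6 - ( 9 - 4 ) ) + ( 9 - 4 ) ) + ( 6 - ( 9 - 4 ) ) ) ) >= 11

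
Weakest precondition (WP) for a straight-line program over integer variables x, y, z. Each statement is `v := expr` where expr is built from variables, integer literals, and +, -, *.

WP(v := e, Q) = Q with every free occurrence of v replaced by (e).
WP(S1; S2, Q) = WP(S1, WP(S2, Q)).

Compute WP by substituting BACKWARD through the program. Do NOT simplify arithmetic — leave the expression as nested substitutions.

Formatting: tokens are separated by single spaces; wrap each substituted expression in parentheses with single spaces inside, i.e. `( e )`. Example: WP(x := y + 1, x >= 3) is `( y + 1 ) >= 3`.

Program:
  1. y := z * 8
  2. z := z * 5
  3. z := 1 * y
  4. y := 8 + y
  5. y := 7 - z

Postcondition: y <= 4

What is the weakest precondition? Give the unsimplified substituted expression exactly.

Answer: ( 7 - ( 1 * ( z * 8 ) ) ) <= 4

Derivation:
post: y <= 4
stmt 5: y := 7 - z  -- replace 1 occurrence(s) of y with (7 - z)
  => ( 7 - z ) <= 4
stmt 4: y := 8 + y  -- replace 0 occurrence(s) of y with (8 + y)
  => ( 7 - z ) <= 4
stmt 3: z := 1 * y  -- replace 1 occurrence(s) of z with (1 * y)
  => ( 7 - ( 1 * y ) ) <= 4
stmt 2: z := z * 5  -- replace 0 occurrence(s) of z with (z * 5)
  => ( 7 - ( 1 * y ) ) <= 4
stmt 1: y := z * 8  -- replace 1 occurrence(s) of y with (z * 8)
  => ( 7 - ( 1 * ( z * 8 ) ) ) <= 4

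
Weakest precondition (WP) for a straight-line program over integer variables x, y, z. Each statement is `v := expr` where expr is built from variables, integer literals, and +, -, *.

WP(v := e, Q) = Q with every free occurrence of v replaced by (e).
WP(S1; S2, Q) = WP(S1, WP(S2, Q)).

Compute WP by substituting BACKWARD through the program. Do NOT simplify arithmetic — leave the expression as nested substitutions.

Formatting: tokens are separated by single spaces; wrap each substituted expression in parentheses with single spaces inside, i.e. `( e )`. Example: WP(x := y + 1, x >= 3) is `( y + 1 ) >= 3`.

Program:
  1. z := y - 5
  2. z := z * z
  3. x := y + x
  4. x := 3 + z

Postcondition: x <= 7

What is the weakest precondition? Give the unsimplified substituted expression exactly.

post: x <= 7
stmt 4: x := 3 + z  -- replace 1 occurrence(s) of x with (3 + z)
  => ( 3 + z ) <= 7
stmt 3: x := y + x  -- replace 0 occurrence(s) of x with (y + x)
  => ( 3 + z ) <= 7
stmt 2: z := z * z  -- replace 1 occurrence(s) of z with (z * z)
  => ( 3 + ( z * z ) ) <= 7
stmt 1: z := y - 5  -- replace 2 occurrence(s) of z with (y - 5)
  => ( 3 + ( ( y - 5 ) * ( y - 5 ) ) ) <= 7

Answer: ( 3 + ( ( y - 5 ) * ( y - 5 ) ) ) <= 7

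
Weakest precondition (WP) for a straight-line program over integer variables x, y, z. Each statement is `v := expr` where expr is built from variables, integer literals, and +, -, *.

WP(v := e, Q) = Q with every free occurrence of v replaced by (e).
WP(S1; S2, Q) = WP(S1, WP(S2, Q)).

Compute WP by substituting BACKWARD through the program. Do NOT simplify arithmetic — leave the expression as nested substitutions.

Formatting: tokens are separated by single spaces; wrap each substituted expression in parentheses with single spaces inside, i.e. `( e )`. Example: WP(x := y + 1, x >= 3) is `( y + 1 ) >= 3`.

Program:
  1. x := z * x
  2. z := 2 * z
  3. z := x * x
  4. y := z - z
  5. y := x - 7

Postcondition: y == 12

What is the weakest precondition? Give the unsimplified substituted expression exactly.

Answer: ( ( z * x ) - 7 ) == 12

Derivation:
post: y == 12
stmt 5: y := x - 7  -- replace 1 occurrence(s) of y with (x - 7)
  => ( x - 7 ) == 12
stmt 4: y := z - z  -- replace 0 occurrence(s) of y with (z - z)
  => ( x - 7 ) == 12
stmt 3: z := x * x  -- replace 0 occurrence(s) of z with (x * x)
  => ( x - 7 ) == 12
stmt 2: z := 2 * z  -- replace 0 occurrence(s) of z with (2 * z)
  => ( x - 7 ) == 12
stmt 1: x := z * x  -- replace 1 occurrence(s) of x with (z * x)
  => ( ( z * x ) - 7 ) == 12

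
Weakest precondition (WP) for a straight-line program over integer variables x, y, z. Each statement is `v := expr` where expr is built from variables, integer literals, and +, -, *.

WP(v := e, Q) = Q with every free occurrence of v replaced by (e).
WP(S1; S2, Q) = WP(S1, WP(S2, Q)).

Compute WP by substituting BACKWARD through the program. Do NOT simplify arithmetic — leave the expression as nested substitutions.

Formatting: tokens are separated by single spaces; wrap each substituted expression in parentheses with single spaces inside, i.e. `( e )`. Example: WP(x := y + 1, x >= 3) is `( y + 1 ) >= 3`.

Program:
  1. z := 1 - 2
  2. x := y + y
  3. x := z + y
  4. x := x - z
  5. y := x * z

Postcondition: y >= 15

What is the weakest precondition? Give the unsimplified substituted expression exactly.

Answer: ( ( ( ( 1 - 2 ) + y ) - ( 1 - 2 ) ) * ( 1 - 2 ) ) >= 15

Derivation:
post: y >= 15
stmt 5: y := x * z  -- replace 1 occurrence(s) of y with (x * z)
  => ( x * z ) >= 15
stmt 4: x := x - z  -- replace 1 occurrence(s) of x with (x - z)
  => ( ( x - z ) * z ) >= 15
stmt 3: x := z + y  -- replace 1 occurrence(s) of x with (z + y)
  => ( ( ( z + y ) - z ) * z ) >= 15
stmt 2: x := y + y  -- replace 0 occurrence(s) of x with (y + y)
  => ( ( ( z + y ) - z ) * z ) >= 15
stmt 1: z := 1 - 2  -- replace 3 occurrence(s) of z with (1 - 2)
  => ( ( ( ( 1 - 2 ) + y ) - ( 1 - 2 ) ) * ( 1 - 2 ) ) >= 15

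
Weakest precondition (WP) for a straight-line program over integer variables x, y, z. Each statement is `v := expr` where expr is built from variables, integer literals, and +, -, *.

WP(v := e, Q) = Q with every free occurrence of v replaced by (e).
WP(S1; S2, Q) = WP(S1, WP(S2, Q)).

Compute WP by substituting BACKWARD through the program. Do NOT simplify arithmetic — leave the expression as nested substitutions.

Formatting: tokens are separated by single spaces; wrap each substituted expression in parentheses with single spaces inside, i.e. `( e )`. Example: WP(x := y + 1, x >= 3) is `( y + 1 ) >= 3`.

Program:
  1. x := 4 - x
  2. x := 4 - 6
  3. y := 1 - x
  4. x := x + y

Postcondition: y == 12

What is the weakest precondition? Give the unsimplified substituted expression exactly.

post: y == 12
stmt 4: x := x + y  -- replace 0 occurrence(s) of x with (x + y)
  => y == 12
stmt 3: y := 1 - x  -- replace 1 occurrence(s) of y with (1 - x)
  => ( 1 - x ) == 12
stmt 2: x := 4 - 6  -- replace 1 occurrence(s) of x with (4 - 6)
  => ( 1 - ( 4 - 6 ) ) == 12
stmt 1: x := 4 - x  -- replace 0 occurrence(s) of x with (4 - x)
  => ( 1 - ( 4 - 6 ) ) == 12

Answer: ( 1 - ( 4 - 6 ) ) == 12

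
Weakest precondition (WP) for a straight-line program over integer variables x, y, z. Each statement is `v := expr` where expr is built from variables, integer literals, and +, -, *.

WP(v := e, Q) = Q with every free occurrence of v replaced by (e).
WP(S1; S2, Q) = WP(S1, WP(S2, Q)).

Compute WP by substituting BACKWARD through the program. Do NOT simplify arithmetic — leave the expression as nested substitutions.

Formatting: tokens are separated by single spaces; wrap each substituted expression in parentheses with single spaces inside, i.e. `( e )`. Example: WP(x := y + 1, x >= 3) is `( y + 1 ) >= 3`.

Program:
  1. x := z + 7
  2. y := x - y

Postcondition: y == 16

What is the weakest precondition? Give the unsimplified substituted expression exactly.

Answer: ( ( z + 7 ) - y ) == 16

Derivation:
post: y == 16
stmt 2: y := x - y  -- replace 1 occurrence(s) of y with (x - y)
  => ( x - y ) == 16
stmt 1: x := z + 7  -- replace 1 occurrence(s) of x with (z + 7)
  => ( ( z + 7 ) - y ) == 16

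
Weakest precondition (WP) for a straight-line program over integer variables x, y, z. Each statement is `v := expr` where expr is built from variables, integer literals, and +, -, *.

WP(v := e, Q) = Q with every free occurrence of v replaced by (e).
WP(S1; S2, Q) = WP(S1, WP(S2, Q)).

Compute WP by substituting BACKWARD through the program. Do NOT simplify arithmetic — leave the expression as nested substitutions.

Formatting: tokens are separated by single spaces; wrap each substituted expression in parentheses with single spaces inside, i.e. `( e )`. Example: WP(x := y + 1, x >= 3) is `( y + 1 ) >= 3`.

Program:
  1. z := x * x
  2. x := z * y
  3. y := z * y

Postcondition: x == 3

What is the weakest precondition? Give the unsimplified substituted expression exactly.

post: x == 3
stmt 3: y := z * y  -- replace 0 occurrence(s) of y with (z * y)
  => x == 3
stmt 2: x := z * y  -- replace 1 occurrence(s) of x with (z * y)
  => ( z * y ) == 3
stmt 1: z := x * x  -- replace 1 occurrence(s) of z with (x * x)
  => ( ( x * x ) * y ) == 3

Answer: ( ( x * x ) * y ) == 3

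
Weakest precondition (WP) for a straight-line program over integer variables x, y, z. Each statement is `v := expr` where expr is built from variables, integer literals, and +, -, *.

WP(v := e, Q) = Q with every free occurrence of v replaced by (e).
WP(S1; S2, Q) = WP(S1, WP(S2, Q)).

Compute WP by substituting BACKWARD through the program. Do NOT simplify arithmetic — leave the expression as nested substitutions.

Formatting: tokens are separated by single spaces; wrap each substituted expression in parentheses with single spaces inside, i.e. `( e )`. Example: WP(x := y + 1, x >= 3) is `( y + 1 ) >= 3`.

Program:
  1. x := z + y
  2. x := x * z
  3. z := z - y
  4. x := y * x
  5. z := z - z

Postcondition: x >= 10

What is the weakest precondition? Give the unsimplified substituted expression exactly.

Answer: ( y * ( ( z + y ) * z ) ) >= 10

Derivation:
post: x >= 10
stmt 5: z := z - z  -- replace 0 occurrence(s) of z with (z - z)
  => x >= 10
stmt 4: x := y * x  -- replace 1 occurrence(s) of x with (y * x)
  => ( y * x ) >= 10
stmt 3: z := z - y  -- replace 0 occurrence(s) of z with (z - y)
  => ( y * x ) >= 10
stmt 2: x := x * z  -- replace 1 occurrence(s) of x with (x * z)
  => ( y * ( x * z ) ) >= 10
stmt 1: x := z + y  -- replace 1 occurrence(s) of x with (z + y)
  => ( y * ( ( z + y ) * z ) ) >= 10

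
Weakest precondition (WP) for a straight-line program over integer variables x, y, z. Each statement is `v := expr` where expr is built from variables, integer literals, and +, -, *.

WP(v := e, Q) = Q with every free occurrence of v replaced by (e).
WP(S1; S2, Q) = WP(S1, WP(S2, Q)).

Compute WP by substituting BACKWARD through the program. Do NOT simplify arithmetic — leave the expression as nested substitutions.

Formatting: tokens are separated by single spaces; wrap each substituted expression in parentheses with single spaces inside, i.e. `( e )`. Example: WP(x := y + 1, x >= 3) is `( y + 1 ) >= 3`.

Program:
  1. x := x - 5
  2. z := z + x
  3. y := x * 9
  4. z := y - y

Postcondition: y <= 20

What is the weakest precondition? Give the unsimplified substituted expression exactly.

Answer: ( ( x - 5 ) * 9 ) <= 20

Derivation:
post: y <= 20
stmt 4: z := y - y  -- replace 0 occurrence(s) of z with (y - y)
  => y <= 20
stmt 3: y := x * 9  -- replace 1 occurrence(s) of y with (x * 9)
  => ( x * 9 ) <= 20
stmt 2: z := z + x  -- replace 0 occurrence(s) of z with (z + x)
  => ( x * 9 ) <= 20
stmt 1: x := x - 5  -- replace 1 occurrence(s) of x with (x - 5)
  => ( ( x - 5 ) * 9 ) <= 20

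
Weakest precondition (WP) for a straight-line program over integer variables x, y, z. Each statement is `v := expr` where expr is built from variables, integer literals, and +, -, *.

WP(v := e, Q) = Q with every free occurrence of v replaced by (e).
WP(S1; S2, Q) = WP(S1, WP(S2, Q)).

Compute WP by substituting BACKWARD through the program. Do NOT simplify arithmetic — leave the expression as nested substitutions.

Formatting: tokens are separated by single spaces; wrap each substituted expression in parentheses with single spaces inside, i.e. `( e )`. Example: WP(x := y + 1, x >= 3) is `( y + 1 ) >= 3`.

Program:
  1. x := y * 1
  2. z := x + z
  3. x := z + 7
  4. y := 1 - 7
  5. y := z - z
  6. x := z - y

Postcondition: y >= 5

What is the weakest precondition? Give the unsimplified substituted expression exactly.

Answer: ( ( ( y * 1 ) + z ) - ( ( y * 1 ) + z ) ) >= 5

Derivation:
post: y >= 5
stmt 6: x := z - y  -- replace 0 occurrence(s) of x with (z - y)
  => y >= 5
stmt 5: y := z - z  -- replace 1 occurrence(s) of y with (z - z)
  => ( z - z ) >= 5
stmt 4: y := 1 - 7  -- replace 0 occurrence(s) of y with (1 - 7)
  => ( z - z ) >= 5
stmt 3: x := z + 7  -- replace 0 occurrence(s) of x with (z + 7)
  => ( z - z ) >= 5
stmt 2: z := x + z  -- replace 2 occurrence(s) of z with (x + z)
  => ( ( x + z ) - ( x + z ) ) >= 5
stmt 1: x := y * 1  -- replace 2 occurrence(s) of x with (y * 1)
  => ( ( ( y * 1 ) + z ) - ( ( y * 1 ) + z ) ) >= 5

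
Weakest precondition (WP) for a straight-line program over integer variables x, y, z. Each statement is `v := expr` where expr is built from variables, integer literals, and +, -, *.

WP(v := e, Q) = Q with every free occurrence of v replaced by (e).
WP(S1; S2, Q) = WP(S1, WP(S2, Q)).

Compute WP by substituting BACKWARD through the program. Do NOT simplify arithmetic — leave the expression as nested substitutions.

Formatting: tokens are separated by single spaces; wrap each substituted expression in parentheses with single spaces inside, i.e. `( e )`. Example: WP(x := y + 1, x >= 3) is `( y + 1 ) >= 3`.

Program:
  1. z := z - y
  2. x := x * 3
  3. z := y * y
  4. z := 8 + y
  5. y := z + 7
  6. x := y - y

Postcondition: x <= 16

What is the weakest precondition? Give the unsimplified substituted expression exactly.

post: x <= 16
stmt 6: x := y - y  -- replace 1 occurrence(s) of x with (y - y)
  => ( y - y ) <= 16
stmt 5: y := z + 7  -- replace 2 occurrence(s) of y with (z + 7)
  => ( ( z + 7 ) - ( z + 7 ) ) <= 16
stmt 4: z := 8 + y  -- replace 2 occurrence(s) of z with (8 + y)
  => ( ( ( 8 + y ) + 7 ) - ( ( 8 + y ) + 7 ) ) <= 16
stmt 3: z := y * y  -- replace 0 occurrence(s) of z with (y * y)
  => ( ( ( 8 + y ) + 7 ) - ( ( 8 + y ) + 7 ) ) <= 16
stmt 2: x := x * 3  -- replace 0 occurrence(s) of x with (x * 3)
  => ( ( ( 8 + y ) + 7 ) - ( ( 8 + y ) + 7 ) ) <= 16
stmt 1: z := z - y  -- replace 0 occurrence(s) of z with (z - y)
  => ( ( ( 8 + y ) + 7 ) - ( ( 8 + y ) + 7 ) ) <= 16

Answer: ( ( ( 8 + y ) + 7 ) - ( ( 8 + y ) + 7 ) ) <= 16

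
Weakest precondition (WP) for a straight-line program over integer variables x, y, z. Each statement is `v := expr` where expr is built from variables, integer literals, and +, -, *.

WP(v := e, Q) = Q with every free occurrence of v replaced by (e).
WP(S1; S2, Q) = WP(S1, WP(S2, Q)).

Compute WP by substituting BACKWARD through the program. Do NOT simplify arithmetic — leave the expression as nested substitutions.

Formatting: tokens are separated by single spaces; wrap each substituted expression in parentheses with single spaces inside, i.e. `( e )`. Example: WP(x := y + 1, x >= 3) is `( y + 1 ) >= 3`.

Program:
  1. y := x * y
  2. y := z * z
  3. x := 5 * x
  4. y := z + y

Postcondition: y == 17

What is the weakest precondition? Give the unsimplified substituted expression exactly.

post: y == 17
stmt 4: y := z + y  -- replace 1 occurrence(s) of y with (z + y)
  => ( z + y ) == 17
stmt 3: x := 5 * x  -- replace 0 occurrence(s) of x with (5 * x)
  => ( z + y ) == 17
stmt 2: y := z * z  -- replace 1 occurrence(s) of y with (z * z)
  => ( z + ( z * z ) ) == 17
stmt 1: y := x * y  -- replace 0 occurrence(s) of y with (x * y)
  => ( z + ( z * z ) ) == 17

Answer: ( z + ( z * z ) ) == 17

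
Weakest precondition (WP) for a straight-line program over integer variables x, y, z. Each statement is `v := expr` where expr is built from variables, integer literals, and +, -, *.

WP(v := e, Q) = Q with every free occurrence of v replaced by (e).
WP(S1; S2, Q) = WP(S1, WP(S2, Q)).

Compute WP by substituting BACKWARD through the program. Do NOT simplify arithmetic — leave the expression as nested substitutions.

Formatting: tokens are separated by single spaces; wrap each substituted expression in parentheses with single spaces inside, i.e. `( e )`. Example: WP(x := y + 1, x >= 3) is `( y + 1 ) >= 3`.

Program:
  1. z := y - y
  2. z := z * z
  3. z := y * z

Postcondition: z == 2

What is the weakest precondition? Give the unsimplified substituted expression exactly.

post: z == 2
stmt 3: z := y * z  -- replace 1 occurrence(s) of z with (y * z)
  => ( y * z ) == 2
stmt 2: z := z * z  -- replace 1 occurrence(s) of z with (z * z)
  => ( y * ( z * z ) ) == 2
stmt 1: z := y - y  -- replace 2 occurrence(s) of z with (y - y)
  => ( y * ( ( y - y ) * ( y - y ) ) ) == 2

Answer: ( y * ( ( y - y ) * ( y - y ) ) ) == 2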